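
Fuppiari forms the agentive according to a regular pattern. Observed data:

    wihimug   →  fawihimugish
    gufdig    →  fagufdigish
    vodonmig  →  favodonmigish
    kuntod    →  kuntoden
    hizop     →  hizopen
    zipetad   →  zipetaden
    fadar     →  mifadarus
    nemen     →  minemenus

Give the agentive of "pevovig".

fapevovigish

zipetad and fadar both have last vowel 'a' yet inflect differently (zipetaden, mifadarus), so the last vowel is not what conditions the rule; the final letter is.
"pevovig" ends in -g. The stems ending in -g (wihimug → fawihimugish, gufdig → fagufdigish, vodonmig → favodonmigish) add fa- … -ish around the stem.
The other patterns: stems ending in -d or -p add -en; stems ending in -n or -r add mi- … -us around the stem.
So pevovig → fapevovigish.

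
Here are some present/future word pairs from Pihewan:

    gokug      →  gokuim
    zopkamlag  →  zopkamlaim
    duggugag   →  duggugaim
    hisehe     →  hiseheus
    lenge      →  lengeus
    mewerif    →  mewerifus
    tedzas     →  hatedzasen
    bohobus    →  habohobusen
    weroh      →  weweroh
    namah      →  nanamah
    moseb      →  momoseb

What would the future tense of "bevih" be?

zopkamlag and tedzas both have last vowel 'a' yet inflect differently (zopkamlaim, hatedzasen), so the last vowel is not what conditions the rule; the final letter is.
"bevih" ends in -h. The stems ending in -h (weroh → weweroh, namah → nanamah) repeat the first consonant+vowel as a prefix.
So bevih → bebevih.

bebevih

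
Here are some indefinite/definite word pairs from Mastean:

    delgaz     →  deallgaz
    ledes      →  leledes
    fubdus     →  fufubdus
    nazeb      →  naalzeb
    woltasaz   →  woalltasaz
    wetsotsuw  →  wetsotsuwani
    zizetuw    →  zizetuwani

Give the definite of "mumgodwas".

mumumgodwas

zizetuw and fubdus both have last vowel 'u' yet inflect differently (zizetuwani, fufubdus), so the last vowel is not what conditions the rule; the final letter is.
"mumgodwas" ends in -s. The stems ending in -s (fubdus → fufubdus, ledes → leledes) repeat the first consonant+vowel as a prefix.
So mumgodwas → mumumgodwas.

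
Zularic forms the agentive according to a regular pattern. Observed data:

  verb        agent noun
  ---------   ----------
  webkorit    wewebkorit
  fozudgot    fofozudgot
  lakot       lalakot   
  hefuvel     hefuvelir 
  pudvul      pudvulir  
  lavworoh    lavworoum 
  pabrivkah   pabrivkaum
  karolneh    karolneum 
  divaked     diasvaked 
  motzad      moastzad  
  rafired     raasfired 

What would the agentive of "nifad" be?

niasfad

fozudgot and lavworoh both have last vowel 'o' yet inflect differently (fofozudgot, lavworoum), so the last vowel is not what conditions the rule; the final letter is.
"nifad" ends in -d. The stems ending in -d (divaked → diasvaked, motzad → moastzad, rafired → raasfired) insert -as- after the first vowel.
So nifad → niasfad.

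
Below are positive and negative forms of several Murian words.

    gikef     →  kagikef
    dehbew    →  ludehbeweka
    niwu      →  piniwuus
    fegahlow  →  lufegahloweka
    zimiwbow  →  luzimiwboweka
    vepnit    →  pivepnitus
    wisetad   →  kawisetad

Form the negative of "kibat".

pikibatus

dehbew and gikef both have last vowel 'e' yet inflect differently (ludehbeweka, kagikef), so the last vowel is not what conditions the rule; the final letter is.
"kibat" ends in -t. The one such stem in the data (vepnit → pivepnitus) adds pi- … -us around the stem, so the same rule applies.
The other patterns: stems ending in -w add lu- … -eka around the stem; stems ending in -d or -f add the prefix ka-.
So kibat → pikibatus.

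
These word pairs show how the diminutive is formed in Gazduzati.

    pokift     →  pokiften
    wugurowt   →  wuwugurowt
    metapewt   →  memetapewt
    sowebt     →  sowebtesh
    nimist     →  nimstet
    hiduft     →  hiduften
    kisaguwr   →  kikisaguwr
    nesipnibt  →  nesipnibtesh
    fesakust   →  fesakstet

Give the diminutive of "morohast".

"morohast" has second-to-last letter 's'. The stems whose second-to-last letter is 's' (nimist → nimstet, fesakust → fesakstet) delete the last vowel and add -et.
The other patterns: stems whose second-to-last letter is 'f' add -en; stems whose second-to-last letter is 'w' repeat the first consonant+vowel as a prefix; stems whose second-to-last letter is 'b' add -esh.
So morohast → morohstet.

morohstet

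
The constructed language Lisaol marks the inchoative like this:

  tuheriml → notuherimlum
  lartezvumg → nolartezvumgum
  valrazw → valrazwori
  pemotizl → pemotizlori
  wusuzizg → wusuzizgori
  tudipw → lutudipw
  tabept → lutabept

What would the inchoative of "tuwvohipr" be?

tuheriml and pemotizl both end in -l yet inflect differently (notuherimlum, pemotizlori), so the final letter is not what conditions the rule; the second-to-last letter is.
"tuwvohipr" has second-to-last letter 'p'. The stems whose second-to-last letter is 'p' (tudipw → lutudipw, tabept → lutabept) add the prefix lu-.
The other patterns: stems whose second-to-last letter is 'm' add no- … -um around the stem; stems whose second-to-last letter is 'z' add -ori.
So tuwvohipr → lutuwvohipr.

lutuwvohipr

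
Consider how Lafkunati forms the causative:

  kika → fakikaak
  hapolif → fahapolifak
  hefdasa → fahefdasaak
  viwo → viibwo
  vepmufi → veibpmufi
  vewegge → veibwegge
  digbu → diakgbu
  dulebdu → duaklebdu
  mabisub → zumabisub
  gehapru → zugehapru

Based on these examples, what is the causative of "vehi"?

veibhi

digbu and gehapru both end in -u yet inflect differently (diakgbu, zugehapru), so the final letter is not what conditions the rule; the first letter is.
"vehi" begins with v-. The stems beginning with v- (viwo → viibwo, vepmufi → veibpmufi, vewegge → veibwegge) insert -ib- after the first vowel.
The other patterns: stems beginning with h- or k- add fa- … -ak around the stem; stems beginning with d- insert -ak- after the first vowel; stems beginning with g- or m- add the prefix zu-.
So vehi → veibhi.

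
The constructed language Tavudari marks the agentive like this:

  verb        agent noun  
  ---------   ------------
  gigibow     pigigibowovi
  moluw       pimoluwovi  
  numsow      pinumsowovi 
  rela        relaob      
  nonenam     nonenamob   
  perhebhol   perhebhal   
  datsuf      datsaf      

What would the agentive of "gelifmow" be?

pigelifmowovi

gigibow and perhebhol both have last vowel 'o' yet inflect differently (pigigibowovi, perhebhal), so the last vowel is not what conditions the rule; the final letter is.
"gelifmow" ends in -w. The stems ending in -w (gigibow → pigigibowovi, moluw → pimoluwovi, numsow → pinumsowovi) add pi- … -ovi around the stem.
The other patterns: stems ending in -a or -m add -ob; stems ending in -f or -l change the last vowel to 'a'.
So gelifmow → pigelifmowovi.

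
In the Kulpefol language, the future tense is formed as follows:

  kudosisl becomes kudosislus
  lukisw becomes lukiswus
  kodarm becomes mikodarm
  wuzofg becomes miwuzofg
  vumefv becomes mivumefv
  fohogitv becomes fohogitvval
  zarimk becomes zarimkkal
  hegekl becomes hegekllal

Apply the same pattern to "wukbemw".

vumefv and fohogitv both end in -v yet inflect differently (mivumefv, fohogitvval), so the final letter is not what conditions the rule; the second-to-last letter is.
"wukbemw" has second-to-last letter 'm'. The one such stem in the data (zarimk → zarimkkal) doubles the final consonant and adds -al (as do fohogitv, hegekl), so the same rule applies.
The other patterns: stems whose second-to-last letter is 's' add -us; stems whose second-to-last letter is 'f' or 'r' add the prefix mi-.
So wukbemw → wukbemwwal.

wukbemwwal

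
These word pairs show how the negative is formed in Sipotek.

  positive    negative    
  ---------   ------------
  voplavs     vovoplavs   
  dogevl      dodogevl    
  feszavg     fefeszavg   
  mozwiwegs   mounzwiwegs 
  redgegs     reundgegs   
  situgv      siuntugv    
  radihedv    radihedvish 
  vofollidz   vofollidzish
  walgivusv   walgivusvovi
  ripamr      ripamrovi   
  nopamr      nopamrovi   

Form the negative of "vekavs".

vevekavs

voplavs and mozwiwegs both end in -s yet inflect differently (vovoplavs, mounzwiwegs), so the final letter is not what conditions the rule; the second-to-last letter is.
"vekavs" has second-to-last letter 'v'. The stems whose second-to-last letter is 'v' (voplavs → vovoplavs, dogevl → dodogevl, feszavg → fefeszavg) repeat the first consonant+vowel as a prefix.
The other patterns: stems whose second-to-last letter is 'g' insert -un- after the first vowel; stems whose second-to-last letter is 'd' add -ish; stems whose second-to-last letter is 'm' or 's' add -ovi.
So vekavs → vevekavs.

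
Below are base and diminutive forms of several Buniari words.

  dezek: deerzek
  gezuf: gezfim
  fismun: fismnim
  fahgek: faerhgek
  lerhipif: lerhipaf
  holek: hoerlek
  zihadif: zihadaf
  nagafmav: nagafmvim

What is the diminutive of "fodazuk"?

"fodazuk" has last vowel 'u'. The stems whose last vowel is 'u' (gezuf → gezfim, fismun → fismnim) delete the last vowel and add -im.
So fodazuk → fodazkim.

fodazkim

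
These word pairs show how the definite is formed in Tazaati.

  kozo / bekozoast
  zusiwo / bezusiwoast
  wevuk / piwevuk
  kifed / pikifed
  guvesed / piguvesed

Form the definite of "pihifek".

"pihifek" ends in a consonant. The stems ending in a consonant (wevuk → piwevuk, kifed → pikifed, guvesed → piguvesed) add the prefix pi-.
So pihifek → pipihifek.

pipihifek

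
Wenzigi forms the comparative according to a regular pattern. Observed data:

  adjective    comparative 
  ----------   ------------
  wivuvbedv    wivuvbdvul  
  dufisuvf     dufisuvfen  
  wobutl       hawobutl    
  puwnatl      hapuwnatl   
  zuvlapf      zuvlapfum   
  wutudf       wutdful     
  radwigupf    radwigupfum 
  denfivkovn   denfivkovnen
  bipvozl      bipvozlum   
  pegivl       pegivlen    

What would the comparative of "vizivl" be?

wutudf and dufisuvf both end in -f yet inflect differently (wutdful, dufisuvfen), so the final letter is not what conditions the rule; the second-to-last letter is.
"vizivl" has second-to-last letter 'v'. The stems whose second-to-last letter is 'v' (dufisuvf → dufisuvfen, pegivl → pegivlen, denfivkovn → denfivkovnen) add -en.
The other patterns: stems whose second-to-last letter is 'd' delete the last vowel and add -ul; stems whose second-to-last letter is 't' add the prefix ha-; stems whose second-to-last letter is 'p' or 'z' add -um.
So vizivl → vizivlen.

vizivlen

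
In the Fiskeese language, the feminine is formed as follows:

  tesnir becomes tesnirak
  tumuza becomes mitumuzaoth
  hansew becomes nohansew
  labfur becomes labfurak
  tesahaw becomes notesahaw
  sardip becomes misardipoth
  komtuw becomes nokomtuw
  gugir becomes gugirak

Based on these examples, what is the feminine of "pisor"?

"pisor" ends in -r. The stems ending in -r (gugir → gugirak, labfur → labfurak, tesnir → tesnirak) add -ak.
The other patterns: stems ending in -w add the prefix no-; stems ending in -a or -p add mi- … -oth around the stem.
So pisor → pisorak.

pisorak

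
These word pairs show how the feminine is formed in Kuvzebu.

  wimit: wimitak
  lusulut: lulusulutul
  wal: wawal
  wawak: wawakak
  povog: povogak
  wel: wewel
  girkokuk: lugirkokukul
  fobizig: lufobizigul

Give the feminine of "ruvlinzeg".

luruvlinzegul

wimit and lusulut both end in -t yet inflect differently (wimitak, lulusulutul), so the final letter is not what conditions the rule; the number of vowels is.
"ruvlinzeg" has 3 vowels. The stems with 3 vowels (lusulut → lulusulutul, girkokuk → lugirkokukul, fobizig → lufobizigul) add lu- … -ul around the stem.
So ruvlinzeg → luruvlinzegul.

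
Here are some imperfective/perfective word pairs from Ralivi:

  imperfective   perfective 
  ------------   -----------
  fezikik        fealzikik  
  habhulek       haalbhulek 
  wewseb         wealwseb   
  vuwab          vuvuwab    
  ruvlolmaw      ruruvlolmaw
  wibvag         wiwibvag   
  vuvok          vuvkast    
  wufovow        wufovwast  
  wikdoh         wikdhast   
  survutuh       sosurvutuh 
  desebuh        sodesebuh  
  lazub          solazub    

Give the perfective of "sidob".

wewseb and vuwab both end in -b yet inflect differently (wealwseb, vuvuwab), so the final letter is not what conditions the rule; the last vowel is.
"sidob" has last vowel 'o'. The stems whose last vowel is 'o' (vuvok → vuvkast, wufovow → wufovwast, wikdoh → wikdhast) delete the last vowel and add -ast.
The other patterns: stems whose last vowel is 'e' or 'i' insert -al- after the first vowel; stems whose last vowel is 'a' repeat the first consonant+vowel as a prefix; stems whose last vowel is 'u' add the prefix so-.
So sidob → sidbast.

sidbast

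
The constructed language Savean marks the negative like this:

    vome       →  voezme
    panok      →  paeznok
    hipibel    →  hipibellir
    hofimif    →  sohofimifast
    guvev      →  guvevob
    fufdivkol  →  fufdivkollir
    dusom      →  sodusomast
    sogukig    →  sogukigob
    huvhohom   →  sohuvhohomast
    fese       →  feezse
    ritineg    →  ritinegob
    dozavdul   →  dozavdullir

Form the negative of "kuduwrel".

kuduwrellir

fese and hipibel both have last vowel 'e' yet inflect differently (feezse, hipibellir), so the last vowel is not what conditions the rule; the final letter is.
"kuduwrel" ends in -l. The stems ending in -l (hipibel → hipibellir, dozavdul → dozavdullir, fufdivkol → fufdivkollir) double the final consonant and add -ir.
The other patterns: stems ending in -e or -k insert -ez- after the first vowel; stems ending in -g or -v add -ob; stems ending in -f or -m add so- … -ast around the stem.
So kuduwrel → kuduwrellir.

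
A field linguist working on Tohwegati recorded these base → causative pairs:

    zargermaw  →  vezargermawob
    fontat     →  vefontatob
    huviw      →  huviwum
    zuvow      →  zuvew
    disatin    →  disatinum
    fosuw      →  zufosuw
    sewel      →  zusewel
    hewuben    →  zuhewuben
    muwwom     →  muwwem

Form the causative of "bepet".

zubepet

zuvow and zargermaw both end in -w yet inflect differently (zuvew, vezargermawob), so the final letter is not what conditions the rule; the last vowel is.
"bepet" has last vowel 'e'. The stems whose last vowel is 'e' (hewuben → zuhewuben, sewel → zusewel) add the prefix zu-.
So bepet → zubepet.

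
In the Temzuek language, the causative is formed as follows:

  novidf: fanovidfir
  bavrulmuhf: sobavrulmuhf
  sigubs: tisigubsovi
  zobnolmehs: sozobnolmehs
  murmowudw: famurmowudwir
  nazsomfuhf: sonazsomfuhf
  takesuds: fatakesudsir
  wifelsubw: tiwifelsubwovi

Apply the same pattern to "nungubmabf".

tinungubmabfovi

sigubs and zobnolmehs both end in -s yet inflect differently (tisigubsovi, sozobnolmehs), so the final letter is not what conditions the rule; the second-to-last letter is.
"nungubmabf" has second-to-last letter 'b'. The stems whose second-to-last letter is 'b' (sigubs → tisigubsovi, wifelsubw → tiwifelsubwovi) add ti- … -ovi around the stem.
The other patterns: stems whose second-to-last letter is 'h' add the prefix so-; stems whose second-to-last letter is 'd' add fa- … -ir around the stem.
So nungubmabf → tinungubmabfovi.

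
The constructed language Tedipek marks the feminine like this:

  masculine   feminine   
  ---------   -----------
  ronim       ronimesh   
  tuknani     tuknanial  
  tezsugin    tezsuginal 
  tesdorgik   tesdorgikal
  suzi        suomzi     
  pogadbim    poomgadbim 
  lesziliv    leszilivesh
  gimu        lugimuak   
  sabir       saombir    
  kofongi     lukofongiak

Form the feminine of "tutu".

tuknani and kofongi both end in -i yet inflect differently (tuknanial, lukofongiak), so the final letter is not what conditions the rule; the first letter is.
"tutu" begins with t-. The stems beginning with t- (tezsugin → tezsuginal, tesdorgik → tesdorgikal, tuknani → tuknanial) add -al.
The other patterns: stems beginning with g- or k- add lu- … -ak around the stem; stems beginning with p- or s- insert -om- after the first vowel; stems beginning with l- or r- add -esh.
So tutu → tutual.

tutual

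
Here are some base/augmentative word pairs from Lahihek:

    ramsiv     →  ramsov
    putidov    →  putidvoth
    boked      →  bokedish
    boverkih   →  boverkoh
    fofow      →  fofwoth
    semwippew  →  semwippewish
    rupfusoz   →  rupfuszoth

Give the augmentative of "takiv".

semwippew and fofow both end in -w yet inflect differently (semwippewish, fofwoth), so the final letter is not what conditions the rule; the last vowel is.
"takiv" has last vowel 'i'. The stems whose last vowel is 'i' (ramsiv → ramsov, boverkih → boverkoh) change the last vowel to 'o'.
The other patterns: stems whose last vowel is 'e' add -ish; stems whose last vowel is 'o' delete the last vowel and add -oth.
So takiv → takov.

takov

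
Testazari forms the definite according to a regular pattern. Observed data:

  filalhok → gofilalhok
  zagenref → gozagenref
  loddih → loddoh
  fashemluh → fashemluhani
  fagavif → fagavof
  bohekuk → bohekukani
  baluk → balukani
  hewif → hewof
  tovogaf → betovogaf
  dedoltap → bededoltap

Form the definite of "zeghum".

zeghumani

"zeghum" has last vowel 'u'. The stems whose last vowel is 'u' (baluk → balukani, bohekuk → bohekukani, fashemluh → fashemluhani) add -ani.
So zeghum → zeghumani.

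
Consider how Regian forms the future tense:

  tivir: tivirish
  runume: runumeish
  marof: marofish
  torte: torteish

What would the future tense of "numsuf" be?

Every pair shown (tivir → tivirish, runume → runumeish, marof → marofish, …) follows the same rule: add -ish.
So numsuf → numsufish.

numsufish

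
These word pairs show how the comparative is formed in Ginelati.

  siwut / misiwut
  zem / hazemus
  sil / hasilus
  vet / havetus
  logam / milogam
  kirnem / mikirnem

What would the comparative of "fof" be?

hafofus

siwut and vet both end in -t yet inflect differently (misiwut, havetus), so the final letter is not what conditions the rule; the number of vowels is.
"fof" has 1 vowel. The stems with 1 vowel (sil → hasilus, vet → havetus, zem → hazemus) add ha- … -us around the stem.
The other pattern: stems with 2 vowels add the prefix mi-.
So fof → hafofus.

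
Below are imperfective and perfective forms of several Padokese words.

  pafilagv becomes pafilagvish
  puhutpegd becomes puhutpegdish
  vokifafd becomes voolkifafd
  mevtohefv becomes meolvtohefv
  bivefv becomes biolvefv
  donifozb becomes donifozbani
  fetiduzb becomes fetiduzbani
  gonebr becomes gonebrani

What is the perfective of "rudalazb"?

puhutpegd and vokifafd both end in -d yet inflect differently (puhutpegdish, voolkifafd), so the final letter is not what conditions the rule; the second-to-last letter is.
"rudalazb" has second-to-last letter 'z'. The stems whose second-to-last letter is 'z' (donifozb → donifozbani, fetiduzb → fetiduzbani) add -ani.
So rudalazb → rudalazbani.

rudalazbani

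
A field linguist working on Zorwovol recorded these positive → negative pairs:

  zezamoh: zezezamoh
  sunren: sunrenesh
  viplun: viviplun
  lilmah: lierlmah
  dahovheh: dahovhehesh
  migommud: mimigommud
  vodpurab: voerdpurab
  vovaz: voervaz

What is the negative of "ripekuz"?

dahovheh and lilmah both end in -h yet inflect differently (dahovhehesh, lierlmah), so the final letter is not what conditions the rule; the last vowel is.
"ripekuz" has last vowel 'u'. The stems whose last vowel is 'u' (viplun → viviplun, migommud → mimigommud) repeat the first consonant+vowel as a prefix.
So ripekuz → riripekuz.

riripekuz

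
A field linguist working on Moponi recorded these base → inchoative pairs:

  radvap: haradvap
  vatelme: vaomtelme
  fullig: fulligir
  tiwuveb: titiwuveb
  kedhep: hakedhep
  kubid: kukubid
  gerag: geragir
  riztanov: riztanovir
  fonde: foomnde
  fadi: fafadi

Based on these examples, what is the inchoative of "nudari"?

vatelme and kedhep both have last vowel 'e' yet inflect differently (vaomtelme, hakedhep), so the last vowel is not what conditions the rule; the final letter is.
"nudari" ends in -i. The one such stem in the data (fadi → fafadi) repeats the first consonant+vowel as a prefix (as do kubid, tiwuveb), so the same rule applies.
The other patterns: stems ending in -e insert -om- after the first vowel; stems ending in -p add the prefix ha-; stems ending in -g or -v add -ir.
So nudari → nunudari.

nunudari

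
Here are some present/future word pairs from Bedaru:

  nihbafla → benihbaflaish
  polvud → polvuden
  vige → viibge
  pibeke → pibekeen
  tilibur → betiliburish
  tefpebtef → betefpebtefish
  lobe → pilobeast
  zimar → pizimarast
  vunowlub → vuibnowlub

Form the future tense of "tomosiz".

"tomosiz" begins with t-. The stems beginning with t- (tefpebtef → betefpebtefish, tilibur → betiliburish) add be- … -ish around the stem.
The other patterns: stems beginning with p- add -en; stems beginning with v- insert -ib- after the first vowel; stems beginning with l- or z- add pi- … -ast around the stem.
So tomosiz → betomosizish.

betomosizish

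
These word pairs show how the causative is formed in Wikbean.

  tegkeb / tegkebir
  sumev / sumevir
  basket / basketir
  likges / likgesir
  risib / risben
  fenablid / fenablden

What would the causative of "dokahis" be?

dokahsen

tegkeb and risib both end in -b yet inflect differently (tegkebir, risben), so the final letter is not what conditions the rule; the last vowel is.
"dokahis" has last vowel 'i'. The stems whose last vowel is 'i' (risib → risben, fenablid → fenablden) delete the last vowel and add -en.
So dokahis → dokahsen.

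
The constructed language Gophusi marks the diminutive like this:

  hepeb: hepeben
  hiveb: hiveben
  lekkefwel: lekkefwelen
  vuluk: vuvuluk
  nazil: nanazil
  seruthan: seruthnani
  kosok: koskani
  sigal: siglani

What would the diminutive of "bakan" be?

baknani

lekkefwel and nazil both end in -l yet inflect differently (lekkefwelen, nanazil), so the final letter is not what conditions the rule; the last vowel is.
"bakan" has last vowel 'a'. The stems whose last vowel is 'a' (seruthan → seruthnani, sigal → siglani) delete the last vowel and add -ani.
So bakan → baknani.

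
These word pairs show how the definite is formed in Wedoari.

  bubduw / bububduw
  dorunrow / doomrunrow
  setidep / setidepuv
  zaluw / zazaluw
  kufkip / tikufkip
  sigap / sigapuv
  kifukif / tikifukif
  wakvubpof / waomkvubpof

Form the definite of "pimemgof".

kifukif and wakvubpof both end in -f yet inflect differently (tikifukif, waomkvubpof), so the final letter is not what conditions the rule; the last vowel is.
"pimemgof" has last vowel 'o'. The stems whose last vowel is 'o' (wakvubpof → waomkvubpof, dorunrow → doomrunrow) insert -om- after the first vowel.
The other patterns: stems whose last vowel is 'u' repeat the first consonant+vowel as a prefix; stems whose last vowel is 'i' add the prefix ti-; stems whose last vowel is 'a' or 'e' add -uv.
So pimemgof → piommemgof.

piommemgof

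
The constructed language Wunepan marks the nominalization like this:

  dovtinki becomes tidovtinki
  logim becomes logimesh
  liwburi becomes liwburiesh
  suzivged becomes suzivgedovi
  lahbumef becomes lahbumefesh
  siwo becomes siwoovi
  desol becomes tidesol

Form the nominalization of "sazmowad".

"sazmowad" begins with s-. The stems beginning with s- (suzivged → suzivgedovi, siwo → siwoovi) add -ovi.
The other patterns: stems beginning with l- add -esh; stems beginning with d- add the prefix ti-.
So sazmowad → sazmowadovi.

sazmowadovi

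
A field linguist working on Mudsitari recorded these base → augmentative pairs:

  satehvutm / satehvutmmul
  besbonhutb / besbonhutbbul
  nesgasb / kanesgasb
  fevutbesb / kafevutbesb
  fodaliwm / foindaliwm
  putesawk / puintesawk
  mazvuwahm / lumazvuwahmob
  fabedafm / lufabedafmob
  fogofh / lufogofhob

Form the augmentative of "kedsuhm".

lukedsuhmob

besbonhutb and nesgasb both end in -b yet inflect differently (besbonhutbbul, kanesgasb), so the final letter is not what conditions the rule; the second-to-last letter is.
"kedsuhm" has second-to-last letter 'h'. The one such stem in the data (mazvuwahm → lumazvuwahmob) adds lu- … -ob around the stem, so the same rule applies.
So kedsuhm → lukedsuhmob.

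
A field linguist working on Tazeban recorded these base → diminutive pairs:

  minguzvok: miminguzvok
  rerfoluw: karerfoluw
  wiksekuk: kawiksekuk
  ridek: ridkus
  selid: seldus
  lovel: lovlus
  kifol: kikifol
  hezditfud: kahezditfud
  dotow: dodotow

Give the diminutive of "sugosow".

selid and hezditfud both end in -d yet inflect differently (seldus, kahezditfud), so the final letter is not what conditions the rule; the last vowel is.
"sugosow" has last vowel 'o'. The stems whose last vowel is 'o' (minguzvok → miminguzvok, kifol → kikifol, dotow → dodotow) repeat the first consonant+vowel as a prefix.
So sugosow → susugosow.

susugosow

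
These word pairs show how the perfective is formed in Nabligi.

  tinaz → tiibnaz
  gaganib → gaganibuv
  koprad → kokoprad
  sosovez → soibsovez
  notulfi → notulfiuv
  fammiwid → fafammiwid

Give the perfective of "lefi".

tinaz and koprad both have last vowel 'a' yet inflect differently (tiibnaz, kokoprad), so the last vowel is not what conditions the rule; the final letter is.
"lefi" ends in -i. The one such stem in the data (notulfi → notulfiuv) adds -uv, so the same rule applies.
The other patterns: stems ending in -z insert -ib- after the first vowel; stems ending in -d repeat the first consonant+vowel as a prefix.
So lefi → lefiuv.

lefiuv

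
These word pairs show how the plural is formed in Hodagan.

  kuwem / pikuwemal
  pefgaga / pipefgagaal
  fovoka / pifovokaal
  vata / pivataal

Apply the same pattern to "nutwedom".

pinutwedomal

Every pair shown (kuwem → pikuwemal, pefgaga → pipefgagaal, fovoka → pifovokaal, …) follows the same rule: add pi- … -al around the stem.
So nutwedom → pinutwedomal.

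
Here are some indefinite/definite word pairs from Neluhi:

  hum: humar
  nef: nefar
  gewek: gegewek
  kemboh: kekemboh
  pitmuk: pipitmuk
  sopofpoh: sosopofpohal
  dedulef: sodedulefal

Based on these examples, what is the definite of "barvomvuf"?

kemboh and sopofpoh both end in -h yet inflect differently (kekemboh, sosopofpohal), so the final letter is not what conditions the rule; the number of vowels is.
"barvomvuf" has 3 vowels. The stems with 3 vowels (sopofpoh → sosopofpohal, dedulef → sodedulefal) add so- … -al around the stem.
The other patterns: stems with 1 vowel add -ar; stems with 2 vowels repeat the first consonant+vowel as a prefix.
So barvomvuf → sobarvomvufal.

sobarvomvufal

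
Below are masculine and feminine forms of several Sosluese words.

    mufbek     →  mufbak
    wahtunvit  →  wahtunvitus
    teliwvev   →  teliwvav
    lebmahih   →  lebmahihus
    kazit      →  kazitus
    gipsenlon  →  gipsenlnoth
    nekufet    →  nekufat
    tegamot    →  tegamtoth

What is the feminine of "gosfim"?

gosfimus

tegamot and nekufet both end in -t yet inflect differently (tegamtoth, nekufat), so the final letter is not what conditions the rule; the last vowel is.
"gosfim" has last vowel 'i'. The stems whose last vowel is 'i' (kazit → kazitus, lebmahih → lebmahihus, wahtunvit → wahtunvitus) add -us.
The other patterns: stems whose last vowel is 'o' delete the last vowel and add -oth; stems whose last vowel is 'e' change the last vowel to 'a'.
So gosfim → gosfimus.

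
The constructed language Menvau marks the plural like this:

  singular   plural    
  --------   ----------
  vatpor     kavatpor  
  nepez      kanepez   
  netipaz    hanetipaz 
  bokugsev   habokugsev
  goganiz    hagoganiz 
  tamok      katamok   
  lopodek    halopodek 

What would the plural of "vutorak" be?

havutorak

"vutorak" has 3 vowels. The stems with 3 vowels (lopodek → halopodek, netipaz → hanetipaz, goganiz → hagoganiz) add the prefix ha-.
So vutorak → havutorak.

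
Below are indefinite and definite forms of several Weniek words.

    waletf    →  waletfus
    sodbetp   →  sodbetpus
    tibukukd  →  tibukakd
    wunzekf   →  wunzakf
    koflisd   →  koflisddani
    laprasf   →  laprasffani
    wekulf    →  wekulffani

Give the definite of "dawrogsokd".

"dawrogsokd" has second-to-last letter 'k'. The stems whose second-to-last letter is 'k' (tibukukd → tibukakd, wunzekf → wunzakf) change the last vowel to 'a'.
The other patterns: stems whose second-to-last letter is 't' add -us; stems whose second-to-last letter is 'l' or 's' double the final consonant and add -ani.
So dawrogsokd → dawrogsakd.

dawrogsakd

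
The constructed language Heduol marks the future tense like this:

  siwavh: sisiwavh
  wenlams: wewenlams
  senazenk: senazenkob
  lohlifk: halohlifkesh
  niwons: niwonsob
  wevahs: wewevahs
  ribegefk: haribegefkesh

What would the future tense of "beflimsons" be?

beflimsonsob

"beflimsons" has second-to-last letter 'n'. The stems whose second-to-last letter is 'n' (niwons → niwonsob, senazenk → senazenkob) add -ob.
The other patterns: stems whose second-to-last letter is 'f' add ha- … -esh around the stem; stems whose second-to-last letter is 'h', 'm' or 'v' repeat the first consonant+vowel as a prefix.
So beflimsons → beflimsonsob.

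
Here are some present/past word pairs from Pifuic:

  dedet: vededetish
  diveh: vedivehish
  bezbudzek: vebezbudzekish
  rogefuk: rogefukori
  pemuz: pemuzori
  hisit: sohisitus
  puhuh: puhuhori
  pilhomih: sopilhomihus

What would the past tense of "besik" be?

puhuh and pilhomih both end in -h yet inflect differently (puhuhori, sopilhomihus), so the final letter is not what conditions the rule; the last vowel is.
"besik" has last vowel 'i'. The stems whose last vowel is 'i' (pilhomih → sopilhomihus, hisit → sohisitus) add so- … -us around the stem.
So besik → sobesikus.

sobesikus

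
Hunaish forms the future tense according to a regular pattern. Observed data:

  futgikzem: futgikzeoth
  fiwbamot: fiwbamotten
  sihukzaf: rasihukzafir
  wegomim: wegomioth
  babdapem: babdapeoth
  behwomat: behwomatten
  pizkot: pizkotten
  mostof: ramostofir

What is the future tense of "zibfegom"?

"zibfegom" ends in -m. The stems ending in -m (babdapem → babdapeoth, futgikzem → futgikzeoth, wegomim → wegomioth) drop the final letter and add -oth.
The other patterns: stems ending in -t double the final consonant and add -en; stems ending in -f add ra- … -ir around the stem.
So zibfegom → zibfegooth.

zibfegooth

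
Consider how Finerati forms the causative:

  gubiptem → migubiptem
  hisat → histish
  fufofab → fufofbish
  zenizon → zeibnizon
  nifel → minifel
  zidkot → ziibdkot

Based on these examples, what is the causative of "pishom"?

piibshom

hisat and zidkot both end in -t yet inflect differently (histish, ziibdkot), so the final letter is not what conditions the rule; the last vowel is.
"pishom" has last vowel 'o'. The stems whose last vowel is 'o' (zenizon → zeibnizon, zidkot → ziibdkot) insert -ib- after the first vowel.
The other patterns: stems whose last vowel is 'a' delete the last vowel and add -ish; stems whose last vowel is 'e' add the prefix mi-.
So pishom → piibshom.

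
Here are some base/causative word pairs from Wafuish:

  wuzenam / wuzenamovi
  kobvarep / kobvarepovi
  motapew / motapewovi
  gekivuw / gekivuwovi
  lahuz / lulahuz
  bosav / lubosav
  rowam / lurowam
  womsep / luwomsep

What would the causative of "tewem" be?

wuzenam and rowam both end in -m yet inflect differently (wuzenamovi, lurowam), so the final letter is not what conditions the rule; the number of vowels is.
"tewem" has 2 vowels. The stems with 2 vowels (lahuz → lulahuz, bosav → lubosav, rowam → lurowam) add the prefix lu-.
So tewem → lutewem.

lutewem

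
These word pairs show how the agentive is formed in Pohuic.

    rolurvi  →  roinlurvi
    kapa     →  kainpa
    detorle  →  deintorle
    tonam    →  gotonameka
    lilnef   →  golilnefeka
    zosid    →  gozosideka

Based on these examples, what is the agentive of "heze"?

heinze

kapa and tonam both have last vowel 'a' yet inflect differently (kainpa, gotonameka), so the last vowel is not what conditions the rule; whether the stem ends in a vowel or a consonant is.
"heze" ends in a vowel. The stems ending in a vowel (rolurvi → roinlurvi, kapa → kainpa, detorle → deintorle) insert -in- after the first vowel.
So heze → heinze.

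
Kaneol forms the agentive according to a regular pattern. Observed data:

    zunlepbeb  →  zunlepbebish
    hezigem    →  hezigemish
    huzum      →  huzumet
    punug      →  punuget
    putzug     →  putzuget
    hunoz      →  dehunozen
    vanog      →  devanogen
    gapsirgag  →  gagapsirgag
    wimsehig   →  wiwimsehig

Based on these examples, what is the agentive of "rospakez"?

rospakezish

"rospakez" has last vowel 'e'. The stems whose last vowel is 'e' (zunlepbeb → zunlepbebish, hezigem → hezigemish) add -ish.
The other patterns: stems whose last vowel is 'u' add -et; stems whose last vowel is 'o' add de- … -en around the stem; stems whose last vowel is 'a' or 'i' repeat the first consonant+vowel as a prefix.
So rospakez → rospakezish.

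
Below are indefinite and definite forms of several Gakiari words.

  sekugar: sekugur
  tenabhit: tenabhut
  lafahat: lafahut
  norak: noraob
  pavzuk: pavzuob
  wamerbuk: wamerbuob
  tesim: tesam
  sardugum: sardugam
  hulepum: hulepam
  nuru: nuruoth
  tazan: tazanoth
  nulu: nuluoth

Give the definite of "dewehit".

sekugar and norak both have last vowel 'a' yet inflect differently (sekugur, noraob), so the last vowel is not what conditions the rule; the final letter is.
"dewehit" ends in -t. The stems ending in -t (tenabhit → tenabhut, lafahat → lafahut) change the last vowel to 'u'.
So dewehit → dewehut.

dewehut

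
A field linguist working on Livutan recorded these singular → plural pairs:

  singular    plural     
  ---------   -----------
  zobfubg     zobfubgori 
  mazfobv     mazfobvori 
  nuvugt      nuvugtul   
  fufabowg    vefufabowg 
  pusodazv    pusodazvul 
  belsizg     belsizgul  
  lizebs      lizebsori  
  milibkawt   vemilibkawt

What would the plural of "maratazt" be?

"maratazt" has second-to-last letter 'z'. The stems whose second-to-last letter is 'z' (belsizg → belsizgul, pusodazv → pusodazvul) add -ul.
The other patterns: stems whose second-to-last letter is 'b' add -ori; stems whose second-to-last letter is 'w' add the prefix ve-.
So maratazt → marataztul.

marataztul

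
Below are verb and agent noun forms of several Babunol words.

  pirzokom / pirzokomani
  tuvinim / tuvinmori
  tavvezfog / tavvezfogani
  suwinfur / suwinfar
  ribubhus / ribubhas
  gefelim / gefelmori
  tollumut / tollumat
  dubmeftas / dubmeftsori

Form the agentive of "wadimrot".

wadimrotani

pirzokom and gefelim both end in -m yet inflect differently (pirzokomani, gefelmori), so the final letter is not what conditions the rule; the last vowel is.
"wadimrot" has last vowel 'o'. The stems whose last vowel is 'o' (pirzokom → pirzokomani, tavvezfog → tavvezfogani) add -ani.
So wadimrot → wadimrotani.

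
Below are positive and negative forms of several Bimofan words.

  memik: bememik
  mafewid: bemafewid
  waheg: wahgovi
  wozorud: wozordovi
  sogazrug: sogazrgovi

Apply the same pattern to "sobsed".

sobsdovi

"sobsed" has last vowel 'e'. The one such stem in the data (waheg → wahgovi) deletes the last vowel and adds -ovi (as do wozorud, sogazrug), so the same rule applies.
So sobsed → sobsdovi.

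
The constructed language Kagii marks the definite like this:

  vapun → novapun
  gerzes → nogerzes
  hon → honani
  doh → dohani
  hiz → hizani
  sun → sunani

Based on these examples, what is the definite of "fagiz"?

vapun and hon both end in -n yet inflect differently (novapun, honani), so the final letter is not what conditions the rule; the number of vowels is.
"fagiz" has 2 vowels. The stems with 2 vowels (vapun → novapun, gerzes → nogerzes) add the prefix no-.
The other pattern: stems with 1 vowel add -ani.
So fagiz → nofagiz.

nofagiz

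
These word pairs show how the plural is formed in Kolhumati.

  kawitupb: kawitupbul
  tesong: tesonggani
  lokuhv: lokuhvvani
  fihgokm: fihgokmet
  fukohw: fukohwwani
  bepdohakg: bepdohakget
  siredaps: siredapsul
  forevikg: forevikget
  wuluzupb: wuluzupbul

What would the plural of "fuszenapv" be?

fuszenapvul

forevikg and tesong both end in -g yet inflect differently (forevikget, tesonggani), so the final letter is not what conditions the rule; the second-to-last letter is.
"fuszenapv" has second-to-last letter 'p'. The stems whose second-to-last letter is 'p' (siredaps → siredapsul, kawitupb → kawitupbul, wuluzupb → wuluzupbul) add -ul.
So fuszenapv → fuszenapvul.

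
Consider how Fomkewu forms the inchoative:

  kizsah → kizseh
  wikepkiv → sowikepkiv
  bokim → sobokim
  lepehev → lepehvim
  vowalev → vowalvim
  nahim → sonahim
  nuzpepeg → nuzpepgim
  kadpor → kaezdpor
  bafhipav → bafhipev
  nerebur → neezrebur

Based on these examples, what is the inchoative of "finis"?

bafhipav and wikepkiv both end in -v yet inflect differently (bafhipev, sowikepkiv), so the final letter is not what conditions the rule; the last vowel is.
"finis" has last vowel 'i'. The stems whose last vowel is 'i' (nahim → sonahim, bokim → sobokim, wikepkiv → sowikepkiv) add the prefix so-.
The other patterns: stems whose last vowel is 'a' change the last vowel to 'e'; stems whose last vowel is 'e' delete the last vowel and add -im; stems whose last vowel is 'o' or 'u' insert -ez- after the first vowel.
So finis → sofinis.

sofinis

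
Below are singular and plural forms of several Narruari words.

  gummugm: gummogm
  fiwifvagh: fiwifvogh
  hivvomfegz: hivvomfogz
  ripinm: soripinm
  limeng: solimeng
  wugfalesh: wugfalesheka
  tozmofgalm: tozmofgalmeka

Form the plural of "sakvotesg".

gummugm and ripinm both end in -m yet inflect differently (gummogm, soripinm), so the final letter is not what conditions the rule; the second-to-last letter is.
"sakvotesg" has second-to-last letter 's'. The one such stem in the data (wugfalesh → wugfalesheka) adds -eka, so the same rule applies.
So sakvotesg → sakvotesgeka.

sakvotesgeka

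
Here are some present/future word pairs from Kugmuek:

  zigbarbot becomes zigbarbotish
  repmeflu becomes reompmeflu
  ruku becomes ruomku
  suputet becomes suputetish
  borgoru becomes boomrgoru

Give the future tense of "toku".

borgoru and zigbarbot both have 3 vowels yet inflect differently (boomrgoru, zigbarbotish), so the number of vowels is not what conditions the rule; the final letter is.
"toku" ends in -u. The stems ending in -u (borgoru → boomrgoru, repmeflu → reompmeflu, ruku → ruomku) insert -om- after the first vowel.
The other pattern: stems ending in -t add -ish.
So toku → toomku.

toomku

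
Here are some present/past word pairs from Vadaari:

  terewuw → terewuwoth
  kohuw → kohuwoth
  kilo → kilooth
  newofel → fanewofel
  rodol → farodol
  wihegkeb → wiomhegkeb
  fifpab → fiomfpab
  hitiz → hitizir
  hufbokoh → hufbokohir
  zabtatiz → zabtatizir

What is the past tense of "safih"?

kilo and rodol both have last vowel 'o' yet inflect differently (kilooth, farodol), so the last vowel is not what conditions the rule; the final letter is.
"safih" ends in -h. The one such stem in the data (hufbokoh → hufbokohir) adds -ir, so the same rule applies.
The other patterns: stems ending in -o or -w add -oth; stems ending in -l add the prefix fa-; stems ending in -b insert -om- after the first vowel.
So safih → safihir.

safihir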